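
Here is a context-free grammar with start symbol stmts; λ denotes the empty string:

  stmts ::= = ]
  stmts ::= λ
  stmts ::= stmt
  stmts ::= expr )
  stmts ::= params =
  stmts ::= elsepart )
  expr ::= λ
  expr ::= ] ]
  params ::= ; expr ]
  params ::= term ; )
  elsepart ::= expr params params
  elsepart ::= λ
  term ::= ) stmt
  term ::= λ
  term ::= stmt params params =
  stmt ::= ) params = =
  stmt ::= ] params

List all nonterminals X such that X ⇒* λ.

Directly nullable (have an λ-production): stmts, expr, elsepart, term.
No other nonterminal has a production whose RHS symbols are all nullable.

{ elsepart, expr, stmts, term }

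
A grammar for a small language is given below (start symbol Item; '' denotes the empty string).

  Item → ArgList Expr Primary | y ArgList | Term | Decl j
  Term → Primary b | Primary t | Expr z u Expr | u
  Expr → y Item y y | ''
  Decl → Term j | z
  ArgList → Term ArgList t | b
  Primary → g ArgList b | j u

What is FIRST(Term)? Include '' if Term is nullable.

{ g, j, u, y, z }

From Term → Primary b: add FIRST(Primary) = { g, j }.
From Term → Primary t: add FIRST(Primary) = { g, j }.
From Term → Expr z u Expr: Expr nullable, take FIRST(Expr) ∪ {z} = { y, z }.
Term → u contributes {u}.
Union: FIRST(Term) = { g, j, u, y, z }.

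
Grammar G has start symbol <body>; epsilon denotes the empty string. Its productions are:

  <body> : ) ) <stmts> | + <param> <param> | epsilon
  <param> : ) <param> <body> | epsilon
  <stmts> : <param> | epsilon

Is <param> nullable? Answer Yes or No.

Yes

<param> has an epsilon-production, so <param> ⇒ epsilon.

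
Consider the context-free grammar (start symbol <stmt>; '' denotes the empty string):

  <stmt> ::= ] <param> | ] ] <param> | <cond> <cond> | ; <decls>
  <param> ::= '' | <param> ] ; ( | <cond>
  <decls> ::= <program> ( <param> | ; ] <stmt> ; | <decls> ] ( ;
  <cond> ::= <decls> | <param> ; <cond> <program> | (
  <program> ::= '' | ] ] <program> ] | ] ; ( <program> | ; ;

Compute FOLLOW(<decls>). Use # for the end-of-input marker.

{ #, (, ;, ] }

In <stmt> ::= ; <decls>: <decls> is at the end, add FOLLOW(<stmt>) = { #, ; }.
In <decls> ::= <decls> ] ( ;: add FIRST(] ( ;) = { ] }.
In <cond> ::= <decls>: <decls> is at the end, add FOLLOW(<cond>) = { #, (, ;, ] }.
Union: FOLLOW(<decls>) = { #, (, ;, ] }.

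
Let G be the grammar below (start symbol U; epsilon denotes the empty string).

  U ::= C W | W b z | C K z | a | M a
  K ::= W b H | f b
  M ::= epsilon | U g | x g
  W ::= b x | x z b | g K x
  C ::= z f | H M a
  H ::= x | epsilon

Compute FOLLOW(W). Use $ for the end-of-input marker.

In U ::= C W: W is at the end, add FOLLOW(U) = { $, g }.
In U ::= W b z: add FIRST(b z) = { b }.
In K ::= W b H: add FIRST(b H) = { b }.
Union: FOLLOW(W) = { $, b, g }.

{ $, b, g }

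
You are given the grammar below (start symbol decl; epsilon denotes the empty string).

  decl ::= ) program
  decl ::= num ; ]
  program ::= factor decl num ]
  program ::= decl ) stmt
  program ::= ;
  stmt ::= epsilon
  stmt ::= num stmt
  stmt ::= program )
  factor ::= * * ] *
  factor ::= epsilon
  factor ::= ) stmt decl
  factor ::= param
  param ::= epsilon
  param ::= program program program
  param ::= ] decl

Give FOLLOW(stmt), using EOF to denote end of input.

In program ::= decl ) stmt: stmt is at the end, add FOLLOW(program) = { EOF, ), *, ;, ], num }.
In stmt ::= num stmt: stmt is at the end, add FOLLOW(stmt) = { EOF, ), *, ;, ], num }.
In factor ::= ) stmt decl: add FIRST(decl) = { ), num }.
Union: FOLLOW(stmt) = { EOF, ), *, ;, ], num }.

{ EOF, ), *, ;, ], num }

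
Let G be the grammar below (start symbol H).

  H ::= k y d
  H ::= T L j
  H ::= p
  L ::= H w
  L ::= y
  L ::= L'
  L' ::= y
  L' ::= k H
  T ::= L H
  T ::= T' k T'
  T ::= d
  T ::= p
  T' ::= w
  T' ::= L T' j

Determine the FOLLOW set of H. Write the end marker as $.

{ $, d, j, k, p, w, y }

H is the start symbol, so $ ∈ FOLLOW(H).
In L ::= H w: add FIRST(w) = { w }.
In L' ::= k H: H is at the end, add FOLLOW(L') = { d, j, k, p, w, y }.
In T ::= L H: H is at the end, add FOLLOW(T) = { d, k, p, w, y }.
Union: FOLLOW(H) = { $, d, j, k, p, w, y }.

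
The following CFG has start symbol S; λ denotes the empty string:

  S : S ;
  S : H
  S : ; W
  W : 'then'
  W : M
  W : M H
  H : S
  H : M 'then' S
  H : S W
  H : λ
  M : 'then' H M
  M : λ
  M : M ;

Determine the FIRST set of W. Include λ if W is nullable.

{ 'then', ;, λ }

W : 'then' contributes {'then'}.
From W : M: add FIRST(M) = { 'then', ;, λ } (including λ since M is nullable).
From W : M H: M, H nullable, take FIRST(M) ∪ FIRST(H) = { 'then', ; }; also λ since the whole RHS is nullable.
Union: FIRST(W) = { 'then', ;, λ }.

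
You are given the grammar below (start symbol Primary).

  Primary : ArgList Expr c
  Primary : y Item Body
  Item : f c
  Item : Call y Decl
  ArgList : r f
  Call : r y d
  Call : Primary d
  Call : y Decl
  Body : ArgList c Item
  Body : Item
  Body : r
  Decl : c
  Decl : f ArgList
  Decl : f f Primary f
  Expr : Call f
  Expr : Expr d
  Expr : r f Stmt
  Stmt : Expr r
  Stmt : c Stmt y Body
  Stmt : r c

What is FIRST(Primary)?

{ r, y }

From Primary : ArgList Expr c: add FIRST(ArgList) = { r }.
Primary : y Item Body contributes {y}.
Union: FIRST(Primary) = { r, y }.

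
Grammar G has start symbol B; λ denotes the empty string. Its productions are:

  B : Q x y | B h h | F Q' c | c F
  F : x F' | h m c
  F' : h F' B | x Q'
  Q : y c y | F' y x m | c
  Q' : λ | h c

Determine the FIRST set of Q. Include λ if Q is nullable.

{ c, h, x, y }

Q : y c y contributes {y}.
From Q : F' y x m: add FIRST(F') = { h, x }.
Q : c contributes {c}.
Union: FIRST(Q) = { c, h, x, y }.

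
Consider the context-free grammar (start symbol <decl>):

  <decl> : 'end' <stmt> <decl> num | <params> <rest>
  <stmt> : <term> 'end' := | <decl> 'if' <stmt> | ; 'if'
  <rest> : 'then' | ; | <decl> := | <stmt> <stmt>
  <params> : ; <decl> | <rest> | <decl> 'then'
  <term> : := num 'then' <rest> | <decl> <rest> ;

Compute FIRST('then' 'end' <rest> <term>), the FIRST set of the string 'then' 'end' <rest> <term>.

{ 'then' }

'then' is a terminal; add {'then'} and stop.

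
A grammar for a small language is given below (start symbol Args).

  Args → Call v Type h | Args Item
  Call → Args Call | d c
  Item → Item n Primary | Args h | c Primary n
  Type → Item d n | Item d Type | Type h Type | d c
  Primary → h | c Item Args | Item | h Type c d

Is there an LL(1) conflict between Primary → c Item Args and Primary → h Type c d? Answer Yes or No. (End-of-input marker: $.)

No

FIRST(c Item Args) = { c } and FIRST(h Type c d) = { h }.
The FIRST sets are disjoint and neither alternative is nullable — no conflict.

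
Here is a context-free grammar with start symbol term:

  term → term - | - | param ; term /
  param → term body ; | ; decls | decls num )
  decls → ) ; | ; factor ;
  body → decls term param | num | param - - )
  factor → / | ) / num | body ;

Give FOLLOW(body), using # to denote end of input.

In param → term body ;: add FIRST(;) = { ; }.
In factor → body ;: add FIRST(;) = { ; }.
Union: FOLLOW(body) = { ; }.

{ ; }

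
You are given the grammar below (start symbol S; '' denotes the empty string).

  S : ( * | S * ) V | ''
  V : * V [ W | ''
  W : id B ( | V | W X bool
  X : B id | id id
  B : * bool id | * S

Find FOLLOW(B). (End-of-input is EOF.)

{ (, id }

In W : id B (: add FIRST(() = { ( }.
In X : B id: add FIRST(id) = { id }.
Union: FOLLOW(B) = { (, id }.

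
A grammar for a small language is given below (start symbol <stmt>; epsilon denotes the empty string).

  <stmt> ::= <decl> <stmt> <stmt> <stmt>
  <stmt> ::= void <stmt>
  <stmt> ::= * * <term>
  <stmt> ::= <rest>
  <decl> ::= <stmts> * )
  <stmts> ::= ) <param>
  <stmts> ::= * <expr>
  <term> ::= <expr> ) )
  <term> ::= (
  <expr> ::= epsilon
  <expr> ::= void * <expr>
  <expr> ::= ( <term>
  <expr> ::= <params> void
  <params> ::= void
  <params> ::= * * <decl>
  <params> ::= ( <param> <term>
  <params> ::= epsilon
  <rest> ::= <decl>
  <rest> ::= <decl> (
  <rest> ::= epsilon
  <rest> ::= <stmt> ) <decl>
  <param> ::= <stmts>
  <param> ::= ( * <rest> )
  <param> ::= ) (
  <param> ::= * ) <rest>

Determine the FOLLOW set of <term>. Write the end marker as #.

{ #, (, ), *, void }

In <stmt> ::= * * <term>: <term> is at the end, add FOLLOW(<stmt>) = { #, ), *, void }.
In <expr> ::= ( <term>: <term> is at the end, add FOLLOW(<expr>) = { (, ), *, void }.
In <params> ::= ( <param> <term>: <term> is at the end, add FOLLOW(<params>) = { void }.
Union: FOLLOW(<term>) = { #, (, ), *, void }.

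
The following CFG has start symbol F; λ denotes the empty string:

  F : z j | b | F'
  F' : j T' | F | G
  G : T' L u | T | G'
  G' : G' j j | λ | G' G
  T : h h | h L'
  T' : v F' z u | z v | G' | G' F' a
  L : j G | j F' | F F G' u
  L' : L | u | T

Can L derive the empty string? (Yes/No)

No

Nullable nonterminals: F, F', G, G', T'.
No production of L has an RHS whose symbols are all nullable, so L is not nullable.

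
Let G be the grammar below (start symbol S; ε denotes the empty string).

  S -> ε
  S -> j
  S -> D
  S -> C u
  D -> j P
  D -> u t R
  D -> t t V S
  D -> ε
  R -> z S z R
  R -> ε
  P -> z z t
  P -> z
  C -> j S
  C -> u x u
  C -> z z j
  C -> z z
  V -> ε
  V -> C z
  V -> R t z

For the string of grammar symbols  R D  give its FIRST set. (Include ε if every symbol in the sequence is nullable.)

Add FIRST(R)\{ε} = { z }; R is nullable, continue.
Add FIRST(D)\{ε} = { j, t, u }; D is nullable, continue.
Every symbol is nullable, so include ε.

{ j, t, u, z, ε }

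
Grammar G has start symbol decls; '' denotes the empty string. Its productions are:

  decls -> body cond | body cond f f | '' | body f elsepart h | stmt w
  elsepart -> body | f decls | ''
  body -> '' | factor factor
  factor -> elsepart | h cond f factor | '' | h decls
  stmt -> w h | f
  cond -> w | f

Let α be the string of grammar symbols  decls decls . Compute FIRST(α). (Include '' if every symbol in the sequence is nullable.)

{ f, h, w, '' }

Add FIRST(decls)\{''} = { f, h, w }; decls is nullable, continue.
Add FIRST(decls)\{''} = { f, h, w }; decls is nullable, continue.
Every symbol is nullable, so include ''.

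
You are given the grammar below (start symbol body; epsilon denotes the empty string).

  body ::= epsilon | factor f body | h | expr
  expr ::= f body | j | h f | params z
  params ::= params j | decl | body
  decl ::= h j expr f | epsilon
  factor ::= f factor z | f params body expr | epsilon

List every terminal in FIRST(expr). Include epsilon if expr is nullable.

{ f, h, j, z }

expr ::= f body contributes {f}.
expr ::= j contributes {j}.
expr ::= h f contributes {h}.
From expr ::= params z: params nullable, take FIRST(params) ∪ {z} = { f, h, j, z }.
Union: FIRST(expr) = { f, h, j, z }.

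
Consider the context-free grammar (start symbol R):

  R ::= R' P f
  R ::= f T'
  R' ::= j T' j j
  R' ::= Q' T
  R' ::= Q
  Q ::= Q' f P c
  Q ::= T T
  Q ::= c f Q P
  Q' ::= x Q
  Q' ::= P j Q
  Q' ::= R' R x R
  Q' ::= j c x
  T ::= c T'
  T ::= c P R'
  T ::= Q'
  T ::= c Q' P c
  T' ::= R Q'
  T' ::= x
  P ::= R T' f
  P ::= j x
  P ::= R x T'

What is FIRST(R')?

R' ::= j T' j j contributes {j}.
From R' ::= Q' T: add FIRST(Q') = { c, f, j, x }.
From R' ::= Q: add FIRST(Q) = { c, f, j, x }.
Union: FIRST(R') = { c, f, j, x }.

{ c, f, j, x }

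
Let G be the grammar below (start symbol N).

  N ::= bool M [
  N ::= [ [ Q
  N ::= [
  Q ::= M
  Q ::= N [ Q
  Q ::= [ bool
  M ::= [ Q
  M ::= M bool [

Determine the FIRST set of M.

M ::= [ Q contributes {[}.
From M ::= M bool [: add FIRST(M) = { [ }.
Union: FIRST(M) = { [ }.

{ [ }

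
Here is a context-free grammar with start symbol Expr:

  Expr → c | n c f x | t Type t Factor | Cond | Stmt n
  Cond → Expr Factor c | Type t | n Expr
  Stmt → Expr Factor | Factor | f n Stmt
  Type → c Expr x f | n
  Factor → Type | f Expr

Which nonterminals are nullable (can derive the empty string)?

No nonterminal has an empty production or an RHS whose symbols are all nullable.

{ } (none)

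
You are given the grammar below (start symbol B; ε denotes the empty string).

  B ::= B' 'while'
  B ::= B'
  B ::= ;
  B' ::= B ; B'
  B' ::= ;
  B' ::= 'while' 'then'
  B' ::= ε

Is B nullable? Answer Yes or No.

B ::= B' and each of B' is nullable, so B ⇒* ε.

Yes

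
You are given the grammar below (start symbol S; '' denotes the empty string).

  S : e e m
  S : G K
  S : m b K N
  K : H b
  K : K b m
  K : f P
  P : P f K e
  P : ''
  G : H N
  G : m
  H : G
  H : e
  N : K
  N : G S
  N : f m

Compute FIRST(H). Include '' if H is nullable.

{ e, m }

From H : G: add FIRST(G) = { e, m }.
H : e contributes {e}.
Union: FIRST(H) = { e, m }.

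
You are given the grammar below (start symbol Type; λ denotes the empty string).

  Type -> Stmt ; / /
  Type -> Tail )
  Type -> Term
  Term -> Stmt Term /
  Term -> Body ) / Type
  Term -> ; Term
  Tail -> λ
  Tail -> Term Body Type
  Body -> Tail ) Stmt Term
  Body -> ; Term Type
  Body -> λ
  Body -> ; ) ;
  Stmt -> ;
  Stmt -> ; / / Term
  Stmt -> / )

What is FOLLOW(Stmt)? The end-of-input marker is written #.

In Type -> Stmt ; / /: add FIRST(; / /) = { ; }.
In Term -> Stmt Term /: add FIRST(Term /) = { ), /, ; }.
In Body -> Tail ) Stmt Term: add FIRST(Term) = { ), /, ; }.
Union: FOLLOW(Stmt) = { ), /, ; }.

{ ), /, ; }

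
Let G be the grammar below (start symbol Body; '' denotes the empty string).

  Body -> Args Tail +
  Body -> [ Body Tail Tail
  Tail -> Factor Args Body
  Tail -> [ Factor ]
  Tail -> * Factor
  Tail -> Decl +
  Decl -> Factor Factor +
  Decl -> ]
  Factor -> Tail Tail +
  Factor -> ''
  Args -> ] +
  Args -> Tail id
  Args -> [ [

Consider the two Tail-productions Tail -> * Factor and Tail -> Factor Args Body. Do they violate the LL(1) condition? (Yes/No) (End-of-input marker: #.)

Yes

FIRST(* Factor) = { * } and FIRST(Factor Args Body) = { *, +, [, ] }.
Both contain *, so the two alternatives are not disjoint — LL(1) conflict.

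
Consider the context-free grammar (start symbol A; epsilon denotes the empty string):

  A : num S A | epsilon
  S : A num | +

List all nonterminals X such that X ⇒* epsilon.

{ A }

Directly nullable (have an epsilon-production): A.
No other nonterminal has a production whose RHS symbols are all nullable.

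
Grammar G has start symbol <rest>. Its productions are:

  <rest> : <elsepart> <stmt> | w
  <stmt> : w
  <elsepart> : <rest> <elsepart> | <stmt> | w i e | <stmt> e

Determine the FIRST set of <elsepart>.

{ w }

From <elsepart> : <rest> <elsepart>: add FIRST(<rest>) = { w }.
From <elsepart> : <stmt>: add FIRST(<stmt>) = { w }.
<elsepart> : w i e contributes {w}.
From <elsepart> : <stmt> e: add FIRST(<stmt>) = { w }.
Union: FIRST(<elsepart>) = { w }.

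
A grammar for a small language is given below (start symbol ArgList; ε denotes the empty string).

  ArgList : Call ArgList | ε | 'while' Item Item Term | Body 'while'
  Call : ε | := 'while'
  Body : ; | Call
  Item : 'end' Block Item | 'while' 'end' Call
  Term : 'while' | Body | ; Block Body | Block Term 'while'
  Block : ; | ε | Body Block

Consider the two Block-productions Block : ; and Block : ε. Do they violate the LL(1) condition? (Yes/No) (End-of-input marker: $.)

FIRST(;) = { ; } and FIRST(ε) = { ε }.
The second alternative is nullable and FOLLOW(Block) = { $, 'end', 'while', :=, ; } shares ; with FIRST of the first — conflict.

Yes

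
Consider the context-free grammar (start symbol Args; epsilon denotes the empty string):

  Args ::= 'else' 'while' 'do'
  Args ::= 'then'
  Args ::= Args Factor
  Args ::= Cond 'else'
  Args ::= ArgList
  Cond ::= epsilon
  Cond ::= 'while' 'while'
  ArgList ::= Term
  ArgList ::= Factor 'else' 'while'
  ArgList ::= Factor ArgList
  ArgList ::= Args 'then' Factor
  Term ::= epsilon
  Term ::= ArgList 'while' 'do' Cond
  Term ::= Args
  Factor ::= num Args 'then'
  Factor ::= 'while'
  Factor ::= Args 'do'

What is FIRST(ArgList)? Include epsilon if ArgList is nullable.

{ 'do', 'else', 'then', 'while', num, epsilon }

From ArgList ::= Term: add FIRST(Term) = { 'do', 'else', 'then', 'while', num, epsilon } (including epsilon since Term is nullable).
From ArgList ::= Factor 'else' 'while': add FIRST(Factor) = { 'do', 'else', 'then', 'while', num }.
From ArgList ::= Factor ArgList: add FIRST(Factor) = { 'do', 'else', 'then', 'while', num }.
From ArgList ::= Args 'then' Factor: Args nullable, take FIRST(Args) ∪ {'then'} = { 'do', 'else', 'then', 'while', num }.
Union: FIRST(ArgList) = { 'do', 'else', 'then', 'while', num, epsilon }.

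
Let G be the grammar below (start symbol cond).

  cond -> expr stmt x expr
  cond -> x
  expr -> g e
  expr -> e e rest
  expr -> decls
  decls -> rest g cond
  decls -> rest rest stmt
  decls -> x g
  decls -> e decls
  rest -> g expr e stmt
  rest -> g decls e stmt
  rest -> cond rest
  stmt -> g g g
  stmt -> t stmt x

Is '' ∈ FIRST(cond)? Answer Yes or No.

No

No nonterminal in this grammar is nullable.
No production of cond has an RHS whose symbols are all nullable, so cond is not nullable.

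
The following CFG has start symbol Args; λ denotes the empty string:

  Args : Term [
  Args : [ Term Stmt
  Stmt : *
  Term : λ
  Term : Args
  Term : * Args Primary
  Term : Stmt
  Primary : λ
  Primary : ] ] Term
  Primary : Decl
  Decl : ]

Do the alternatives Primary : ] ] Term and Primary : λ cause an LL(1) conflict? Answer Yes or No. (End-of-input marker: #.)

FIRST(] ] Term) = { ] } and FIRST(λ) = { λ }.
The second is nullable but FOLLOW(Primary) = { *, [ } is disjoint from FIRST of the first.

No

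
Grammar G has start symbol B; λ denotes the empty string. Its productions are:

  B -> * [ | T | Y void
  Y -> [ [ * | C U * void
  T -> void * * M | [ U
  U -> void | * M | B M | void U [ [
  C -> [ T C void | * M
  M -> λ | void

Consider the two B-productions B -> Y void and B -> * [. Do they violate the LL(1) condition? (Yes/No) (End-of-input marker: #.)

FIRST(Y void) = { *, [ } and FIRST(* [) = { * }.
Both contain *, so the two alternatives are not disjoint — LL(1) conflict.

Yes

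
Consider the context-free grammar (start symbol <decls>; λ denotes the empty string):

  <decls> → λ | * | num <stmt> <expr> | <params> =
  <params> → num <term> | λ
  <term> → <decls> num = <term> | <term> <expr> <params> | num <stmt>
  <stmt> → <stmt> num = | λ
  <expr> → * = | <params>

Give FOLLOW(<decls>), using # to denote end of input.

{ #, num }

<decls> is the start symbol, so # ∈ FOLLOW(<decls>).
In <term> → <decls> num = <term>: add FIRST(num = <term>) = { num }.
Union: FOLLOW(<decls>) = { #, num }.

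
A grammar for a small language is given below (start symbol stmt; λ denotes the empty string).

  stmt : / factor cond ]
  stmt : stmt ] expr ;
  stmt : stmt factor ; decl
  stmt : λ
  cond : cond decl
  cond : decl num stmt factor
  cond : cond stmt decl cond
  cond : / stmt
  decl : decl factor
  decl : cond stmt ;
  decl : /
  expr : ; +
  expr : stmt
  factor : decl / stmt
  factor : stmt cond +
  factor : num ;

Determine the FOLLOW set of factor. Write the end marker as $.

{ $, +, /, ;, ], num }

In stmt : / factor cond ]: add FIRST(cond ]) = { / }.
In stmt : stmt factor ; decl: add FIRST(; decl) = { ; }.
In cond : decl num stmt factor: factor is at the end, add FOLLOW(cond) = { +, /, ;, ], num }.
In decl : decl factor: factor is at the end, add FOLLOW(decl) = { $, +, /, ;, ], num }.
Union: FOLLOW(factor) = { $, +, /, ;, ], num }.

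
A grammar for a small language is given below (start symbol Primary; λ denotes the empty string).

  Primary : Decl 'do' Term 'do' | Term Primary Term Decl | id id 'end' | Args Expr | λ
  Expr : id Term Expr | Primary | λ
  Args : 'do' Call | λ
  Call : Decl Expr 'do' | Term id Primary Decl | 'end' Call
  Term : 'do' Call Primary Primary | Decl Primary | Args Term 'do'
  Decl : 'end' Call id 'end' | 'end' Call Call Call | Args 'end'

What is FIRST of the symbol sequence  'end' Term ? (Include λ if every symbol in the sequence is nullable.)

{ 'end' }

'end' is a terminal; add {'end'} and stop.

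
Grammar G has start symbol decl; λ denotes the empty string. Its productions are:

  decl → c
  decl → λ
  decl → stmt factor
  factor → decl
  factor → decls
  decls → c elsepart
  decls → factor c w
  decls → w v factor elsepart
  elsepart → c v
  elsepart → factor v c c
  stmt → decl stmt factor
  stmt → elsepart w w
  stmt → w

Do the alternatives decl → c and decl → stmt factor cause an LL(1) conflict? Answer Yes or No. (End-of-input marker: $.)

FIRST(c) = { c } and FIRST(stmt factor) = { c, v, w }.
Both contain c, so the two alternatives are not disjoint — LL(1) conflict.

Yes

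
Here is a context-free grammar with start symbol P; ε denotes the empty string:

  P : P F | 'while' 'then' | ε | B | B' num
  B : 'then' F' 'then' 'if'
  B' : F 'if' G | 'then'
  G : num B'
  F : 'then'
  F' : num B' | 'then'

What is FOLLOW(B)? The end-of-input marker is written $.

In P : B: B is at the end, add FOLLOW(P) = { $, 'then' }.
Union: FOLLOW(B) = { $, 'then' }.

{ $, 'then' }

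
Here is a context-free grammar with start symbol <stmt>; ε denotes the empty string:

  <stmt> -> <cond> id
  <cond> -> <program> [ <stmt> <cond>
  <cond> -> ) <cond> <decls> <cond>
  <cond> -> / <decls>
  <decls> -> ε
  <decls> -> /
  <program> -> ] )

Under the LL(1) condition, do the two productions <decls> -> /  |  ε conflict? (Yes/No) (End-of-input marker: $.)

FIRST(/) = { / } and FIRST(ε) = { ε }.
The second alternative is nullable and FOLLOW(<decls>) = { ), /, ], id } shares / with FIRST of the first — conflict.

Yes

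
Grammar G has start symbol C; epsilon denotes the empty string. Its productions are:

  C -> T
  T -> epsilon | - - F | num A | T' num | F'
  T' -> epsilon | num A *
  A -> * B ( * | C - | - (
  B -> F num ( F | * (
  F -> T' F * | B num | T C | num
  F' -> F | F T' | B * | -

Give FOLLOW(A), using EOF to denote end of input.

{ EOF, (, *, -, num }

In T -> num A: A is at the end, add FOLLOW(T) = { EOF, (, *, -, num }.
In T' -> num A *: add FIRST(*) = { * }.
Union: FOLLOW(A) = { EOF, (, *, -, num }.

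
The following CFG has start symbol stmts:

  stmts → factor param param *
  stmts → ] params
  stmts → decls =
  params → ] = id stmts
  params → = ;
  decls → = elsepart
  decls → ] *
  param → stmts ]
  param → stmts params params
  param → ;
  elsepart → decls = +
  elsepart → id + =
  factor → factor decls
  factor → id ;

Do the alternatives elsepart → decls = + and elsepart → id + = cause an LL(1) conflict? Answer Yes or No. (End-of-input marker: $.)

No

FIRST(decls = +) = { =, ] } and FIRST(id + =) = { id }.
The FIRST sets are disjoint and neither alternative is nullable — no conflict.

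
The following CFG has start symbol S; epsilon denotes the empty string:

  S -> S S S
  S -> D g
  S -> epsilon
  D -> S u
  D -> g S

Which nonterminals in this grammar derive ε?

Directly nullable (have an epsilon-production): S.
No other nonterminal has a production whose RHS symbols are all nullable.

{ S }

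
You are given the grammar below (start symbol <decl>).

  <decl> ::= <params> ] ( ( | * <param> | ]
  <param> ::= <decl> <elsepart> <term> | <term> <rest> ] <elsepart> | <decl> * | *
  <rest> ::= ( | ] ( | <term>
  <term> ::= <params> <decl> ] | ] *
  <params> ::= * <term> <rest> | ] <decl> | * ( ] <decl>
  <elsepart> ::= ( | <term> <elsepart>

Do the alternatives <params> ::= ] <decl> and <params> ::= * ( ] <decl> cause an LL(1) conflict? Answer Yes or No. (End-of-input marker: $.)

No

FIRST(] <decl>) = { ] } and FIRST(* ( ] <decl>) = { * }.
The FIRST sets are disjoint and neither alternative is nullable — no conflict.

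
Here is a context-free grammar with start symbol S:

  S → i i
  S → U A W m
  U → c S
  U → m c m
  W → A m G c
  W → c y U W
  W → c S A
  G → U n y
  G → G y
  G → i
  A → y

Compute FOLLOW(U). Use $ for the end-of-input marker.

{ c, n, y }

In S → U A W m: add FIRST(A W m) = { y }.
In W → c y U W: add FIRST(W) = { c, y }.
In G → U n y: add FIRST(n y) = { n }.
Union: FOLLOW(U) = { c, n, y }.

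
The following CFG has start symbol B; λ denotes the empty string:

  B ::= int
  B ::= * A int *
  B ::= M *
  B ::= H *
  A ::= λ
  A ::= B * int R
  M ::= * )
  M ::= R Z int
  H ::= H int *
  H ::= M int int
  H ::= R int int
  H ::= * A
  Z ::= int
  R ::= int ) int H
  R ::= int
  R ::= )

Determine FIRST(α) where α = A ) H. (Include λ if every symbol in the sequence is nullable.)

Add FIRST(A)\{λ} = { ), *, int }; A is nullable, continue.
) is a terminal; add {)} and stop.

{ ), *, int }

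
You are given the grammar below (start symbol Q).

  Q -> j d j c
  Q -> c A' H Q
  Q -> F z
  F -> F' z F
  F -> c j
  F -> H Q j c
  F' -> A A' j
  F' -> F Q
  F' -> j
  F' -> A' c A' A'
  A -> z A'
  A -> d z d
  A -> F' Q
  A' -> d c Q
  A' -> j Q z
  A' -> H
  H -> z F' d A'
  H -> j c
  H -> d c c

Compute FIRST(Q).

Q -> j d j c contributes {j}.
Q -> c A' H Q contributes {c}.
From Q -> F z: add FIRST(F) = { c, d, j, z }.
Union: FIRST(Q) = { c, d, j, z }.

{ c, d, j, z }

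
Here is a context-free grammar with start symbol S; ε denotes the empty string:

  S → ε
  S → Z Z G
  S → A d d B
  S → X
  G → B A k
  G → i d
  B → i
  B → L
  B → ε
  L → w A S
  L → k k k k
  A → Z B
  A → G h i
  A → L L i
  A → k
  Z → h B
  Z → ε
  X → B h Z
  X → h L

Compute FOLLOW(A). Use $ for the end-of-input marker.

{ $, d, h, i, k, w }

In S → A d d B: add FIRST(d d B) = { d }.
In G → B A k: add FIRST(k) = { k }.
In L → w A S: add FIRST(S)\{ε} = { d, h, i, k, w }.
  Since S is nullable, also add FOLLOW(L) = { $, d, h, i, k, w }.
Union: FOLLOW(A) = { $, d, h, i, k, w }.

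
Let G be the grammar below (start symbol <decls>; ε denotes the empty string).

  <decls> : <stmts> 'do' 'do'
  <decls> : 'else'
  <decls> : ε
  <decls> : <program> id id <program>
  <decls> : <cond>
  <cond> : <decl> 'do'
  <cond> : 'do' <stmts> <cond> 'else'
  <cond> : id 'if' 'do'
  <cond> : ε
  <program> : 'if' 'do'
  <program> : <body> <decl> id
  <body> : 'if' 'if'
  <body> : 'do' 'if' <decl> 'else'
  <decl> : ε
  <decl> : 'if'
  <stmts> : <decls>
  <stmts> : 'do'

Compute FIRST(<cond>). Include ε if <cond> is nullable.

{ 'do', 'if', id, ε }

From <cond> : <decl> 'do': <decl> nullable, take FIRST(<decl>) ∪ {'do'} = { 'do', 'if' }.
<cond> : 'do' <stmts> <cond> 'else' contributes {'do'}.
<cond> : id 'if' 'do' contributes {id}.
<cond> : ε contributes ε.
Union: FIRST(<cond>) = { 'do', 'if', id, ε }.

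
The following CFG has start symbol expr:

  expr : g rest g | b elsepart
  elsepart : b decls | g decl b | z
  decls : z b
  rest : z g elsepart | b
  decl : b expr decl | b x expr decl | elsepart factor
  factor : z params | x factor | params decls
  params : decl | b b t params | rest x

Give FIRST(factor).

{ b, g, x, z }

factor : z params contributes {z}.
factor : x factor contributes {x}.
From factor : params decls: add FIRST(params) = { b, g, z }.
Union: FIRST(factor) = { b, g, x, z }.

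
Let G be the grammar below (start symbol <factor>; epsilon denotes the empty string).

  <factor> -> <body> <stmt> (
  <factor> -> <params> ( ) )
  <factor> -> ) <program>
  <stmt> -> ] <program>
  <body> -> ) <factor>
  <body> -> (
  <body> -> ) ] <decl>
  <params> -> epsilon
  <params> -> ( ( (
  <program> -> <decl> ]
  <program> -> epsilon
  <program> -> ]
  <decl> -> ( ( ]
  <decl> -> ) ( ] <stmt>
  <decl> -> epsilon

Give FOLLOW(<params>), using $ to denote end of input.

In <factor> -> <params> ( ) ): add FIRST(( ) )) = { ( }.
Union: FOLLOW(<params>) = { ( }.

{ ( }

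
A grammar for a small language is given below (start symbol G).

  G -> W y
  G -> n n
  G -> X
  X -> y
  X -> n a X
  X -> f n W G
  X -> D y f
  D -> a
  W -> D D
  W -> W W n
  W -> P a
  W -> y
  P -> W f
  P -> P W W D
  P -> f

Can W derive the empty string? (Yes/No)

No

No nonterminal in this grammar is nullable.
No production of W has an RHS whose symbols are all nullable, so W is not nullable.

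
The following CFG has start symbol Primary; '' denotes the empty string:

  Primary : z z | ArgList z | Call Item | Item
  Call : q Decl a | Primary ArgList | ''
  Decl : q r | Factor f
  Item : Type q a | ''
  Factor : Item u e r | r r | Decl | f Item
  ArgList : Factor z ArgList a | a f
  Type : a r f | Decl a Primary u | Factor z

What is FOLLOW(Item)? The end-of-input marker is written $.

{ $, a, f, q, r, u, z }

In Primary : Call Item: Item is at the end, add FOLLOW(Primary) = { $, a, f, q, r, u }.
In Primary : Item: Item is at the end, add FOLLOW(Primary) = { $, a, f, q, r, u }.
In Factor : Item u e r: add FIRST(u e r) = { u }.
In Factor : f Item: Item is at the end, add FOLLOW(Factor) = { f, z }.
Union: FOLLOW(Item) = { $, a, f, q, r, u, z }.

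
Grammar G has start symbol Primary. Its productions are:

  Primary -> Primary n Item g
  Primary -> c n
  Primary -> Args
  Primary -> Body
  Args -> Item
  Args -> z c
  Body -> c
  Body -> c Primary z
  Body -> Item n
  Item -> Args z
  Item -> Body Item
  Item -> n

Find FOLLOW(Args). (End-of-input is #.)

{ #, n, z }

In Primary -> Args: Args is at the end, add FOLLOW(Primary) = { #, n, z }.
In Item -> Args z: add FIRST(z) = { z }.
Union: FOLLOW(Args) = { #, n, z }.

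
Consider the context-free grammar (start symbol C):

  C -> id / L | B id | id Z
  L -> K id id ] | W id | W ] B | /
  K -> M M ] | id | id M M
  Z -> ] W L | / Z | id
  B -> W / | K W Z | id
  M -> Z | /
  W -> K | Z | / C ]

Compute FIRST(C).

C -> id / L contributes {id}.
From C -> B id: add FIRST(B) = { /, ], id }.
C -> id Z contributes {id}.
Union: FIRST(C) = { /, ], id }.

{ /, ], id }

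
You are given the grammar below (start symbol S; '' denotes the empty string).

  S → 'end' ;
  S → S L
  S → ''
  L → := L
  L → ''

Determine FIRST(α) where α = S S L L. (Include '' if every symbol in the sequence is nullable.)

{ 'end', :=, '' }

Add FIRST(S)\{''} = { 'end', := }; S is nullable, continue.
Add FIRST(S)\{''} = { 'end', := }; S is nullable, continue.
Add FIRST(L)\{''} = { := }; L is nullable, continue.
Add FIRST(L)\{''} = { := }; L is nullable, continue.
Every symbol is nullable, so include ''.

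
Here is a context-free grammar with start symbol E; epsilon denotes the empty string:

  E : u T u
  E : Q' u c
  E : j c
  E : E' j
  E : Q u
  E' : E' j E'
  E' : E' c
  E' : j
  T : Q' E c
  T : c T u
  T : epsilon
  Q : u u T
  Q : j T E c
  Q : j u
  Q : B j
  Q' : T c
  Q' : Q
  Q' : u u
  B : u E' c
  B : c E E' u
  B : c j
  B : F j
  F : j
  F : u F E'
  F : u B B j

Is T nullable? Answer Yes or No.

Yes

T has an epsilon-production, so T ⇒ epsilon.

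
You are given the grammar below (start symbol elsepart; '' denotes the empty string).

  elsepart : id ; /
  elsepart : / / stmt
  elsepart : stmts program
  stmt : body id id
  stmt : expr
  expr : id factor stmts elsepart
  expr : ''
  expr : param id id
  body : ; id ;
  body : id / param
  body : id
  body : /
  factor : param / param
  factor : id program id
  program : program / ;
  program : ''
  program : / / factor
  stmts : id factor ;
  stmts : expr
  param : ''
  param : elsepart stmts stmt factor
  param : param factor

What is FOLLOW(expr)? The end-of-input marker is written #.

In stmt : expr: expr is at the end, add FOLLOW(stmt) = { #, /, ;, id }.
In stmts : expr: expr is at the end, add FOLLOW(stmts) = { #, /, ;, id }.
Union: FOLLOW(expr) = { #, /, ;, id }.

{ #, /, ;, id }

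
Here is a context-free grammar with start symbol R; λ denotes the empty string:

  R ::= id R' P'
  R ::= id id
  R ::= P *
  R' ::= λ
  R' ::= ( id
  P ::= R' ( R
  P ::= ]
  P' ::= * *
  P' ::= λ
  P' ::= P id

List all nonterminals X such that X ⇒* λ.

Directly nullable (have an λ-production): R', P'.
No other nonterminal has a production whose RHS symbols are all nullable.

{ P', R' }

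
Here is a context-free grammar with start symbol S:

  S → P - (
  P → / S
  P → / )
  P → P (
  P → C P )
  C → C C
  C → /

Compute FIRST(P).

{ / }

P → / S contributes {/}.
P → / ) contributes {/}.
From P → P (: add FIRST(P) = { / }.
From P → C P ): add FIRST(C) = { / }.
Union: FIRST(P) = { / }.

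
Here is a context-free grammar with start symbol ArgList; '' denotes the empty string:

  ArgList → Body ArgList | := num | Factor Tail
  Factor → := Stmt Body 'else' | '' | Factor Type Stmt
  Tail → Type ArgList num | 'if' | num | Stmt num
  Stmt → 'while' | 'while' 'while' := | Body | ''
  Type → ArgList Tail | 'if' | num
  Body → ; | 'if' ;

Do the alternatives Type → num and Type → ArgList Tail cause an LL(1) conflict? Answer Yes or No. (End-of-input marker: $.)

FIRST(num) = { num } and FIRST(ArgList Tail) = { 'if', 'while', :=, ;, num }.
Both contain num, so the two alternatives are not disjoint — LL(1) conflict.

Yes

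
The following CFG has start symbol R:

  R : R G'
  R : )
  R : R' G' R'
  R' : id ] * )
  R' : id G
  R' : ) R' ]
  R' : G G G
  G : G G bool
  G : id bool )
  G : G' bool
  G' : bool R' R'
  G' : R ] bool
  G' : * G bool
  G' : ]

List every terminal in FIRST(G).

From G : G G bool: add FIRST(G) = { ), *, ], bool, id }.
G : id bool ) contributes {id}.
From G : G' bool: add FIRST(G') = { ), *, ], bool, id }.
Union: FIRST(G) = { ), *, ], bool, id }.

{ ), *, ], bool, id }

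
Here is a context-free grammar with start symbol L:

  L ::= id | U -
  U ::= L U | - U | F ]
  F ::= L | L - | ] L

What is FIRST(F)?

From F ::= L: add FIRST(L) = { -, ], id }.
From F ::= L -: add FIRST(L) = { -, ], id }.
F ::= ] L contributes {]}.
Union: FIRST(F) = { -, ], id }.

{ -, ], id }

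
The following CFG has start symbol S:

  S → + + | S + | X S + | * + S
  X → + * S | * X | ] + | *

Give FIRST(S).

{ *, +, ] }

S → + + contributes {+}.
From S → S +: add FIRST(S) = { *, +, ] }.
From S → X S +: add FIRST(X) = { *, +, ] }.
S → * + S contributes {*}.
Union: FIRST(S) = { *, +, ] }.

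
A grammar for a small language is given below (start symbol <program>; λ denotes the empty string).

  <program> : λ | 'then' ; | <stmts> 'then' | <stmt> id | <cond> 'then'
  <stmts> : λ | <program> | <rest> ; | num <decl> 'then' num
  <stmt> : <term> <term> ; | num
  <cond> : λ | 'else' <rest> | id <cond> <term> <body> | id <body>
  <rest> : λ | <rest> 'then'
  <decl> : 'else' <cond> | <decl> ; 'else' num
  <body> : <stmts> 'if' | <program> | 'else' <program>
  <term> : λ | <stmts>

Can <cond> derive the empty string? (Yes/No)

Yes

<cond> has an λ-production, so <cond> ⇒ λ.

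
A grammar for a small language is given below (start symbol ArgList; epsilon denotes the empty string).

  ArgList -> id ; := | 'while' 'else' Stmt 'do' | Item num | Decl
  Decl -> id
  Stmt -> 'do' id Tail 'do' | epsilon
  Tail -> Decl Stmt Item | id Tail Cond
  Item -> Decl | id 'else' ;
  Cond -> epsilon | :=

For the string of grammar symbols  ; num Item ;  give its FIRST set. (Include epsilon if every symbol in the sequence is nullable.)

{ ; }

; is a terminal; add {;} and stop.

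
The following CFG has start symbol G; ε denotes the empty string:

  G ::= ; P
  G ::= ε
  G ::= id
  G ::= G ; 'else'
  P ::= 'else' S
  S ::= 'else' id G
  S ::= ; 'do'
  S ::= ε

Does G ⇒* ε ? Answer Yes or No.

G has an ε-production, so G ⇒ ε.

Yes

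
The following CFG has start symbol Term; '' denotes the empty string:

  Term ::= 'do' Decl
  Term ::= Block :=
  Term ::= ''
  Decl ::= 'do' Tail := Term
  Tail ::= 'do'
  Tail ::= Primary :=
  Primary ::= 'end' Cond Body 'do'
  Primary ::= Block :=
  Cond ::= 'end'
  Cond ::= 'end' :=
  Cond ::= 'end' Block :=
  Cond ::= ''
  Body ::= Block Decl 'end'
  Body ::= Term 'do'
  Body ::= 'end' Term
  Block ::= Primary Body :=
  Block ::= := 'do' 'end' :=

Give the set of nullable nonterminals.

Directly nullable (have an ''-production): Term, Cond.
No other nonterminal has a production whose RHS symbols are all nullable.

{ Cond, Term }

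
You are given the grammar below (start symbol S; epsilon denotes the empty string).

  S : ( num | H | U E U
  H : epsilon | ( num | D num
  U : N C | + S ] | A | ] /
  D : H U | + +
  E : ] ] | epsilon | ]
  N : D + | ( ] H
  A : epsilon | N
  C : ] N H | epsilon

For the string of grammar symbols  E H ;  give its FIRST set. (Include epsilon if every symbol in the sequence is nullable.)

Add FIRST(E)\{epsilon} = { ] }; E is nullable, continue.
Add FIRST(H)\{epsilon} = { (, +, ], num }; H is nullable, continue.
; is a terminal; add {;} and stop.

{ (, +, ;, ], num }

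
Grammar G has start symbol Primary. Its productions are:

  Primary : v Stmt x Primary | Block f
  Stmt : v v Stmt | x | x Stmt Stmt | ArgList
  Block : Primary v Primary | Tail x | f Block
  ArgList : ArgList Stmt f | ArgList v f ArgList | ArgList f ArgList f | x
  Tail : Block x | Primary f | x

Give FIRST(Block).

{ f, v, x }

From Block : Primary v Primary: add FIRST(Primary) = { f, v, x }.
From Block : Tail x: add FIRST(Tail) = { f, v, x }.
Block : f Block contributes {f}.
Union: FIRST(Block) = { f, v, x }.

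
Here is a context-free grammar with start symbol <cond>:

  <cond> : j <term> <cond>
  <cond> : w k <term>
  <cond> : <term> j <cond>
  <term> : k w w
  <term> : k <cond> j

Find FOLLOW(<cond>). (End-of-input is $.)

<cond> is the start symbol, so $ ∈ FOLLOW(<cond>).
In <cond> : j <term> <cond>: <cond> is at the end, add FOLLOW(<cond>) = { $, j }.
In <cond> : <term> j <cond>: <cond> is at the end, add FOLLOW(<cond>) = { $, j }.
In <term> : k <cond> j: add FIRST(j) = { j }.
Union: FOLLOW(<cond>) = { $, j }.

{ $, j }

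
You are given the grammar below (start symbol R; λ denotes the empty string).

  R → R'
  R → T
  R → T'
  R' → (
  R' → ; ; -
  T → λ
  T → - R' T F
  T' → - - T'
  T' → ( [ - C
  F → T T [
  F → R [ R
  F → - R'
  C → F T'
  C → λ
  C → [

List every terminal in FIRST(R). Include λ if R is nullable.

{ (, -, ;, λ }

From R → R': add FIRST(R') = { (, ; }.
From R → T: add FIRST(T) = { -, λ } (including λ since T is nullable).
From R → T': add FIRST(T') = { (, - }.
Union: FIRST(R) = { (, -, ;, λ }.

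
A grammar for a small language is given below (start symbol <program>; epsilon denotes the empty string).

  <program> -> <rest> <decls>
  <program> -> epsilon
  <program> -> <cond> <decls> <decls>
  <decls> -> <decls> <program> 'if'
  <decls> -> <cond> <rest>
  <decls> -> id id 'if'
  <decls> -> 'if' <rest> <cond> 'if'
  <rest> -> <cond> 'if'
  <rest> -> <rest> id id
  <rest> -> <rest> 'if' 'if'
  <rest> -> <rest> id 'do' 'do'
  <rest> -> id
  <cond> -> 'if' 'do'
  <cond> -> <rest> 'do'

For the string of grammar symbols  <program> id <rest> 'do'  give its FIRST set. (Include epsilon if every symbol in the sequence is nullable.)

{ 'if', id }

Add FIRST(<program>)\{epsilon} = { 'if', id }; <program> is nullable, continue.
id is a terminal; add {id} and stop.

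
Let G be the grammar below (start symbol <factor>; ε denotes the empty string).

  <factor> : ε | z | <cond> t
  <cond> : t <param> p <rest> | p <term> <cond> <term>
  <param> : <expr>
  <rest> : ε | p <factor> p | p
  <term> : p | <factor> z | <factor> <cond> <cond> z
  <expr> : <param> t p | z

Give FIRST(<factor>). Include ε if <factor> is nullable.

<factor> : ε contributes ε.
<factor> : z contributes {z}.
From <factor> : <cond> t: add FIRST(<cond>) = { p, t }.
Union: FIRST(<factor>) = { p, t, z, ε }.

{ p, t, z, ε }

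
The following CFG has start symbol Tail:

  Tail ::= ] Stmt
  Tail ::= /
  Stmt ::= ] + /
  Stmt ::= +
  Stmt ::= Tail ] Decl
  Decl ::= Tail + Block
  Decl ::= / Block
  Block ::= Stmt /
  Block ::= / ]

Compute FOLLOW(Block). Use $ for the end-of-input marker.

In Decl ::= Tail + Block: Block is at the end, add FOLLOW(Decl) = { $, +, /, ] }.
In Decl ::= / Block: Block is at the end, add FOLLOW(Decl) = { $, +, /, ] }.
Union: FOLLOW(Block) = { $, +, /, ] }.

{ $, +, /, ] }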